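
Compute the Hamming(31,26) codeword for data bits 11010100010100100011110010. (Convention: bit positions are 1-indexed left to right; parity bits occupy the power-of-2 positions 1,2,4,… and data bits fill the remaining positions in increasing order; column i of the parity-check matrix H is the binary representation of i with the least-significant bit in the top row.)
Codeword c = d · G (mod 2), d = 11010100010100100011110010:
  c[0] = d·G[:,0] = (11010100010100100011110010)·(11011010101101010101010101) mod 2 = 1+1+0+1+0+0+0+0+0+0+0+1+0+0+0+0+0+0+0+1+0+1+0+0+0+0 mod 2 = 0
  c[1] = d·G[:,1] = (11010100010100100011110010)·(10110110011011001100110011) mod 2 = 1+0+0+1+0+1+0+0+0+1+0+0+0+0+0+0+0+0+0+0+1+1+0+0+1+0 mod 2 = 1
  c[2] = d·G[:,2] = (11010100010100100011110010)·(10000000000000000000000000) mod 2 = 1+0+0+0+0+0+0+0+0+0+0+0+0+0+0+0+0+0+0+0+0+0+0+0+0+0 mod 2 = 1
  c[3] = d·G[:,3] = (11010100010100100011110010)·(01110001111000111100001111) mod 2 = 0+1+0+1+0+0+0+0+0+1+0+0+0+0+1+0+0+0+0+0+0+0+0+0+1+0 mod 2 = 1
  c[4] = d·G[:,4] = (11010100010100100011110010)·(01000000000000000000000000) mod 2 = 0+1+0+0+0+0+0+0+0+0+0+0+0+0+0+0+0+0+0+0+0+0+0+0+0+0 mod 2 = 1
  c[5] = d·G[:,5] = (11010100010100100011110010)·(00100000000000000000000000) mod 2 = 0+0+0+0+0+0+0+0+0+0+0+0+0+0+0+0+0+0+0+0+0+0+0+0+0+0 mod 2 = 0
  c[6] = d·G[:,6] = (11010100010100100011110010)·(00010000000000000000000000) mod 2 = 0+0+0+1+0+0+0+0+0+0+0+0+0+0+0+0+0+0+0+0+0+0+0+0+0+0 mod 2 = 1
  c[7] = d·G[:,7] = (11010100010100100011110010)·(00001111111000000011111111) mod 2 = 0+0+0+0+0+1+0+0+0+1+0+0+0+0+0+0+0+0+1+1+1+1+0+0+1+0 mod 2 = 1
  c[8] = d·G[:,8] = (11010100010100100011110010)·(00001000000000000000000000) mod 2 = 0+0+0+0+0+0+0+0+0+0+0+0+0+0+0+0+0+0+0+0+0+0+0+0+0+0 mod 2 = 0
  c[9] = d·G[:,9] = (11010100010100100011110010)·(00000100000000000000000000) mod 2 = 0+0+0+0+0+1+0+0+0+0+0+0+0+0+0+0+0+0+0+0+0+0+0+0+0+0 mod 2 = 1
  c[10] = d·G[:,10] = (11010100010100100011110010)·(00000010000000000000000000) mod 2 = 0+0+0+0+0+0+0+0+0+0+0+0+0+0+0+0+0+0+0+0+0+0+0+0+0+0 mod 2 = 0
  c[11] = d·G[:,11] = (11010100010100100011110010)·(00000001000000000000000000) mod 2 = 0+0+0+0+0+0+0+0+0+0+0+0+0+0+0+0+0+0+0+0+0+0+0+0+0+0 mod 2 = 0
  c[12] = d·G[:,12] = (11010100010100100011110010)·(00000000100000000000000000) mod 2 = 0+0+0+0+0+0+0+0+0+0+0+0+0+0+0+0+0+0+0+0+0+0+0+0+0+0 mod 2 = 0
  c[13] = d·G[:,13] = (11010100010100100011110010)·(00000000010000000000000000) mod 2 = 0+0+0+0+0+0+0+0+0+1+0+0+0+0+0+0+0+0+0+0+0+0+0+0+0+0 mod 2 = 1
  c[14] = d·G[:,14] = (11010100010100100011110010)·(00000000001000000000000000) mod 2 = 0+0+0+0+0+0+0+0+0+0+0+0+0+0+0+0+0+0+0+0+0+0+0+0+0+0 mod 2 = 0
  c[15] = d·G[:,15] = (11010100010100100011110010)·(00000000000111111111111111) mod 2 = 0+0+0+0+0+0+0+0+0+0+0+1+0+0+1+0+0+0+1+1+1+1+0+0+1+0 mod 2 = 1
  c[16] = d·G[:,16] = (11010100010100100011110010)·(00000000000100000000000000) mod 2 = 0+0+0+0+0+0+0+0+0+0+0+1+0+0+0+0+0+0+0+0+0+0+0+0+0+0 mod 2 = 1
  c[17] = d·G[:,17] = (11010100010100100011110010)·(00000000000010000000000000) mod 2 = 0+0+0+0+0+0+0+0+0+0+0+0+0+0+0+0+0+0+0+0+0+0+0+0+0+0 mod 2 = 0
  c[18] = d·G[:,18] = (11010100010100100011110010)·(00000000000001000000000000) mod 2 = 0+0+0+0+0+0+0+0+0+0+0+0+0+0+0+0+0+0+0+0+0+0+0+0+0+0 mod 2 = 0
  c[19] = d·G[:,19] = (11010100010100100011110010)·(00000000000000100000000000) mod 2 = 0+0+0+0+0+0+0+0+0+0+0+0+0+0+1+0+0+0+0+0+0+0+0+0+0+0 mod 2 = 1
  c[20] = d·G[:,20] = (11010100010100100011110010)·(00000000000000010000000000) mod 2 = 0+0+0+0+0+0+0+0+0+0+0+0+0+0+0+0+0+0+0+0+0+0+0+0+0+0 mod 2 = 0
  c[21] = d·G[:,21] = (11010100010100100011110010)·(00000000000000001000000000) mod 2 = 0+0+0+0+0+0+0+0+0+0+0+0+0+0+0+0+0+0+0+0+0+0+0+0+0+0 mod 2 = 0
  c[22] = d·G[:,22] = (11010100010100100011110010)·(00000000000000000100000000) mod 2 = 0+0+0+0+0+0+0+0+0+0+0+0+0+0+0+0+0+0+0+0+0+0+0+0+0+0 mod 2 = 0
  c[23] = d·G[:,23] = (11010100010100100011110010)·(00000000000000000010000000) mod 2 = 0+0+0+0+0+0+0+0+0+0+0+0+0+0+0+0+0+0+1+0+0+0+0+0+0+0 mod 2 = 1
  c[24] = d·G[:,24] = (11010100010100100011110010)·(00000000000000000001000000) mod 2 = 0+0+0+0+0+0+0+0+0+0+0+0+0+0+0+0+0+0+0+1+0+0+0+0+0+0 mod 2 = 1
  c[25] = d·G[:,25] = (11010100010100100011110010)·(00000000000000000000100000) mod 2 = 0+0+0+0+0+0+0+0+0+0+0+0+0+0+0+0+0+0+0+0+1+0+0+0+0+0 mod 2 = 1
  c[26] = d·G[:,26] = (11010100010100100011110010)·(00000000000000000000010000) mod 2 = 0+0+0+0+0+0+0+0+0+0+0+0+0+0+0+0+0+0+0+0+0+1+0+0+0+0 mod 2 = 1
  c[27] = d·G[:,27] = (11010100010100100011110010)·(00000000000000000000001000) mod 2 = 0+0+0+0+0+0+0+0+0+0+0+0+0+0+0+0+0+0+0+0+0+0+0+0+0+0 mod 2 = 0
  c[28] = d·G[:,28] = (11010100010100100011110010)·(00000000000000000000000100) mod 2 = 0+0+0+0+0+0+0+0+0+0+0+0+0+0+0+0+0+0+0+0+0+0+0+0+0+0 mod 2 = 0
  c[29] = d·G[:,29] = (11010100010100100011110010)·(00000000000000000000000010) mod 2 = 0+0+0+0+0+0+0+0+0+0+0+0+0+0+0+0+0+0+0+0+0+0+0+0+1+0 mod 2 = 1
  c[30] = d·G[:,30] = (11010100010100100011110010)·(00000000000000000000000001) mod 2 = 0+0+0+0+0+0+0+0+0+0+0+0+0+0+0+0+0+0+0+0+0+0+0+0+0+0 mod 2 = 0
Codeword = 0111101101000101100100011110010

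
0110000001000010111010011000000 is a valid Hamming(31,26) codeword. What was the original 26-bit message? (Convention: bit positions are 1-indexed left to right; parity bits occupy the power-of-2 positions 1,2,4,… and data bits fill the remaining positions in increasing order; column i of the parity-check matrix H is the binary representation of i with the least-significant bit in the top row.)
Parity bits occupy power-of-2 positions; data bits are at positions {3,5,6,7,9,10,11,12,13,14,15,17,18,19,20,21,22,23,24,25,26,27,28,29,30,31} (1-indexed).
Extract: c[3]=1 c[5]=0 c[6]=0 c[7]=0 c[9]=0 c[10]=1 c[11]=0 c[12]=0 c[13]=0 c[14]=0 c[15]=1 c[17]=1 c[18]=1 c[19]=1 c[20]=0 c[21]=1 c[22]=0 c[23]=0 c[24]=1 c[25]=1 c[26]=0 c[27]=0 c[28]=0 c[29]=0 c[30]=0 c[31]=0
Data = 10000100001111010011000000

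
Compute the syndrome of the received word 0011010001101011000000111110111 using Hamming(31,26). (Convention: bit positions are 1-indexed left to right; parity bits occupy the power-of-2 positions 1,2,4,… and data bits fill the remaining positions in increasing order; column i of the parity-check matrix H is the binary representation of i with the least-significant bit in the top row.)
Syndrome s = H · r^T (mod 2), r = 0011010001101011000000111110111:
  s[0] = (1010101010101010101010101010101)·(0011010001101011000000111110111) mod 2 = 0+0+1+0+0+0+0+0+0+0+1+0+1+0+1+0+0+0+0+0+0+0+1+0+1+0+1+0+1+0+1 mod 2 = 1
  s[1] = (0110011001100110011001100110011)·(0011010001101011000000111110111) mod 2 = 0+0+1+0+0+1+0+0+0+1+1+0+0+0+1+0+0+0+0+0+0+0+1+0+0+1+1+0+0+1+1 mod 2 = 0
  s[2] = (0001111000011110000111100001111)·(0011010001101011000000111110111) mod 2 = 0+0+0+1+0+1+0+0+0+0+0+0+1+0+1+0+0+0+0+0+0+0+1+0+0+0+0+0+1+1+1 mod 2 = 0
  s[3] = (0000000111111110000000011111111)·(0011010001101011000000111110111) mod 2 = 0+0+0+0+0+0+0+0+0+1+1+0+1+0+1+0+0+0+0+0+0+0+0+1+1+1+1+0+1+1+1 mod 2 = 1
  s[4] = (0000000000000001111111111111111)·(0011010001101011000000111110111) mod 2 = 0+0+0+0+0+0+0+0+0+0+0+0+0+0+0+1+0+0+0+0+0+0+1+1+1+1+1+0+1+1+1 mod 2 = 1
Syndrome = 10011
Non-zero syndrome: error at position 25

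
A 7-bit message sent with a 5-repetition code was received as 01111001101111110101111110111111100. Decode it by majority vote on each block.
Split into 5-bit blocks and majority-vote each:
  block 1 = 01111: 4 ones, 1 zeros → 1
  block 2 = 00110: 2 ones, 3 zeros → 0
  block 3 = 11111: 5 ones, 0 zeros → 1
  block 4 = 10101: 3 ones, 2 zeros → 1
  block 5 = 11111: 5 ones, 0 zeros → 1
  block 6 = 01111: 4 ones, 1 zeros → 1
  block 7 = 11100: 3 ones, 2 zeros → 1
Decoded = 1011111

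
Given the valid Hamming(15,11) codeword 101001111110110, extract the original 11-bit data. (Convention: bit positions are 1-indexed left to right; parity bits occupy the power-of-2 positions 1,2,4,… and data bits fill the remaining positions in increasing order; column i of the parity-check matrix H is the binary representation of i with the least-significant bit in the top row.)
Parity bits occupy power-of-2 positions; data bits are at positions {3,5,6,7,9,10,11,12,13,14,15} (1-indexed).
Extract: c[3]=1 c[5]=0 c[6]=1 c[7]=1 c[9]=1 c[10]=1 c[11]=1 c[12]=0 c[13]=1 c[14]=1 c[15]=0
Data = 10111110110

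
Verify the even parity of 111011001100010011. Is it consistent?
Sum of all bits: 1+1+1+0+1+1+0+0+1+1+0+0+0+1+0+0+1+1 = 10; 10 mod 2 = 0. Result is 0 → valid parity.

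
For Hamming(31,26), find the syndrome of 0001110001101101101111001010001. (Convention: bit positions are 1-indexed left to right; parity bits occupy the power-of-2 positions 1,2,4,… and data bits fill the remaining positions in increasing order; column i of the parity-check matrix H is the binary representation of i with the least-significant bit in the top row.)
Syndrome s = H · r^T (mod 2), r = 0001110001101101101111001010001:
  s[0] = (1010101010101010101010101010101)·(0001110001101101101111001010001) mod 2 = 0+0+0+0+1+0+0+0+0+0+1+0+1+0+0+0+1+0+1+0+1+0+0+0+1+0+1+0+0+0+1 mod 2 = 1
  s[1] = (0110011001100110011001100110011)·(0001110001101101101111001010001) mod 2 = 0+0+0+0+0+1+0+0+0+1+1+0+0+1+0+0+0+0+1+0+0+1+0+0+0+0+1+0+0+0+1 mod 2 = 0
  s[2] = (0001111000011110000111100001111)·(0001110001101101101111001010001) mod 2 = 0+0+0+1+1+1+0+0+0+0+0+0+1+1+0+0+0+0+0+1+1+1+0+0+0+0+0+0+0+0+1 mod 2 = 1
  s[3] = (0000000111111110000000011111111)·(0001110001101101101111001010001) mod 2 = 0+0+0+0+0+0+0+0+0+1+1+0+1+1+0+0+0+0+0+0+0+0+0+0+1+0+1+0+0+0+1 mod 2 = 1
  s[4] = (0000000000000001111111111111111)·(0001110001101101101111001010001) mod 2 = 0+0+0+0+0+0+0+0+0+0+0+0+0+0+0+1+1+0+1+1+1+1+0+0+1+0+1+0+0+0+1 mod 2 = 1
Syndrome = 10111
Non-zero syndrome: error at position 29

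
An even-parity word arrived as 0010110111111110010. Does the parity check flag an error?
Sum of received bits: 0+0+1+0+1+1+0+1+1+1+1+1+1+1+1+0+0+1+0 = 12; 12 mod 2 = 0. Result is 0 → no error detected.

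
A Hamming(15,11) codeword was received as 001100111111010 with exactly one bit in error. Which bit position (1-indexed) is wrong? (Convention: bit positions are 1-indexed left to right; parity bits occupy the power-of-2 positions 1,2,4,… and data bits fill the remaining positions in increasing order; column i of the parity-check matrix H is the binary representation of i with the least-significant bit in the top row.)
Syndrome s = H · r^T (mod 2), r = 001100111111010:
  s[0] = (101010101010101)·(001100111111010) mod 2 = 0+0+1+0+0+0+1+0+1+0+1+0+0+0+0 mod 2 = 0
  s[1] = (011001100110011)·(001100111111010) mod 2 = 0+0+1+0+0+0+1+0+0+1+1+0+0+1+0 mod 2 = 1
  s[2] = (000111100001111)·(001100111111010) mod 2 = 0+0+0+1+0+0+1+0+0+0+0+1+0+1+0 mod 2 = 0
  s[3] = (000000011111111)·(001100111111010) mod 2 = 0+0+0+0+0+0+0+1+1+1+1+1+0+1+0 mod 2 = 0
Syndrome = 0100
Column i of H is the binary representation of i, so the syndrome is the binary index of the flipped bit.
Read s = 0100 with s[0] as LSB: 0·2^0 + 1·2^1 + 0·2^2 + 0·2^3 = 2.
Error is at bit position 2.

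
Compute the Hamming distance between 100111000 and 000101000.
XOR = 100010000, count of 1s = 2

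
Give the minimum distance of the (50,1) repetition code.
d_min = 50 (the only two codewords are 0…0 and 1…1, differing in all 50 positions).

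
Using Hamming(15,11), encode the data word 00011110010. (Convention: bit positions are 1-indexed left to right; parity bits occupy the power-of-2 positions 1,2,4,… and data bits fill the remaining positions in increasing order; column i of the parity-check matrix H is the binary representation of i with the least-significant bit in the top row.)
Codeword c = d · G (mod 2), d = 00011110010:
  c[0] = d·G[:,0] = (00011110010)·(11011010101) mod 2 = 0+0+0+1+1+0+1+0+0+0+0 mod 2 = 1
  c[1] = d·G[:,1] = (00011110010)·(10110110011) mod 2 = 0+0+0+1+0+1+1+0+0+1+0 mod 2 = 0
  c[2] = d·G[:,2] = (00011110010)·(10000000000) mod 2 = 0+0+0+0+0+0+0+0+0+0+0 mod 2 = 0
  c[3] = d·G[:,3] = (00011110010)·(01110001111) mod 2 = 0+0+0+1+0+0+0+0+0+1+0 mod 2 = 0
  c[4] = d·G[:,4] = (00011110010)·(01000000000) mod 2 = 0+0+0+0+0+0+0+0+0+0+0 mod 2 = 0
  c[5] = d·G[:,5] = (00011110010)·(00100000000) mod 2 = 0+0+0+0+0+0+0+0+0+0+0 mod 2 = 0
  c[6] = d·G[:,6] = (00011110010)·(00010000000) mod 2 = 0+0+0+1+0+0+0+0+0+0+0 mod 2 = 1
  c[7] = d·G[:,7] = (00011110010)·(00001111111) mod 2 = 0+0+0+0+1+1+1+0+0+1+0 mod 2 = 0
  c[8] = d·G[:,8] = (00011110010)·(00001000000) mod 2 = 0+0+0+0+1+0+0+0+0+0+0 mod 2 = 1
  c[9] = d·G[:,9] = (00011110010)·(00000100000) mod 2 = 0+0+0+0+0+1+0+0+0+0+0 mod 2 = 1
  c[10] = d·G[:,10] = (00011110010)·(00000010000) mod 2 = 0+0+0+0+0+0+1+0+0+0+0 mod 2 = 1
  c[11] = d·G[:,11] = (00011110010)·(00000001000) mod 2 = 0+0+0+0+0+0+0+0+0+0+0 mod 2 = 0
  c[12] = d·G[:,12] = (00011110010)·(00000000100) mod 2 = 0+0+0+0+0+0+0+0+0+0+0 mod 2 = 0
  c[13] = d·G[:,13] = (00011110010)·(00000000010) mod 2 = 0+0+0+0+0+0+0+0+0+1+0 mod 2 = 1
  c[14] = d·G[:,14] = (00011110010)·(00000000001) mod 2 = 0+0+0+0+0+0+0+0+0+0+0 mod 2 = 0
Codeword = 100000101110010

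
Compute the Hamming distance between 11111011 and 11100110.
XOR = 00011101, count of 1s = 4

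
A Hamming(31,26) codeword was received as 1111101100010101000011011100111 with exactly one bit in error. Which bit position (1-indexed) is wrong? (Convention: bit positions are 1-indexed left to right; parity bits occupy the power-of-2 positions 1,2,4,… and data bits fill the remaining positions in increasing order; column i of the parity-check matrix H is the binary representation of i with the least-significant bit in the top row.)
Syndrome s = H · r^T (mod 2), r = 1111101100010101000011011100111:
  s[0] = (1010101010101010101010101010101)·(1111101100010101000011011100111) mod 2 = 1+0+1+0+1+0+1+0+0+0+0+0+0+0+0+0+0+0+0+0+1+0+0+0+1+0+0+0+1+0+1 mod 2 = 0
  s[1] = (0110011001100110011001100110011)·(1111101100010101000011011100111) mod 2 = 0+1+1+0+0+0+1+0+0+0+0+0+0+1+0+0+0+0+0+0+0+1+0+0+0+1+0+0+0+1+1 mod 2 = 0
  s[2] = (0001111000011110000111100001111)·(1111101100010101000011011100111) mod 2 = 0+0+0+1+1+0+1+0+0+0+0+1+0+1+0+0+0+0+0+0+1+1+0+0+0+0+0+0+1+1+1 mod 2 = 0
  s[3] = (0000000111111110000000011111111)·(1111101100010101000011011100111) mod 2 = 0+0+0+0+0+0+0+1+0+0+0+1+0+1+0+0+0+0+0+0+0+0+0+1+1+1+0+0+1+1+1 mod 2 = 1
  s[4] = (0000000000000001111111111111111)·(1111101100010101000011011100111) mod 2 = 0+0+0+0+0+0+0+0+0+0+0+0+0+0+0+1+0+0+0+0+1+1+0+1+1+1+0+0+1+1+1 mod 2 = 1
Syndrome = 00011
Column i of H is the binary representation of i, so the syndrome is the binary index of the flipped bit.
Read s = 00011 with s[0] as LSB: 0·2^0 + 0·2^1 + 0·2^2 + 1·2^3 + 1·2^4 = 24.
Error is at bit position 24.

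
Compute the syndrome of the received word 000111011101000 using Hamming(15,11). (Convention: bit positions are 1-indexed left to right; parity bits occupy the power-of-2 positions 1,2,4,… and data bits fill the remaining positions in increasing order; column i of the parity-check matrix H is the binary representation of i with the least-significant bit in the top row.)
Syndrome s = H · r^T (mod 2), r = 000111011101000:
  s[0] = (101010101010101)·(000111011101000) mod 2 = 0+0+0+0+1+0+0+0+1+0+0+0+0+0+0 mod 2 = 0
  s[1] = (011001100110011)·(000111011101000) mod 2 = 0+0+0+0+0+1+0+0+0+1+0+0+0+0+0 mod 2 = 0
  s[2] = (000111100001111)·(000111011101000) mod 2 = 0+0+0+1+1+1+0+0+0+0+0+1+0+0+0 mod 2 = 0
  s[3] = (000000011111111)·(000111011101000) mod 2 = 0+0+0+0+0+0+0+1+1+1+0+1+0+0+0 mod 2 = 0
Syndrome = 0000
s = 0: no error detected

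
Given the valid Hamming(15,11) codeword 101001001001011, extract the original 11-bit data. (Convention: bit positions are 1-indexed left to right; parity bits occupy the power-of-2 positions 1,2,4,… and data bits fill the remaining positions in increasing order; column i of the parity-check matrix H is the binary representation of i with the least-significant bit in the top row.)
Parity bits occupy power-of-2 positions; data bits are at positions {3,5,6,7,9,10,11,12,13,14,15} (1-indexed).
Extract: c[3]=1 c[5]=0 c[6]=1 c[7]=0 c[9]=1 c[10]=0 c[11]=0 c[12]=1 c[13]=0 c[14]=1 c[15]=1
Data = 10101001011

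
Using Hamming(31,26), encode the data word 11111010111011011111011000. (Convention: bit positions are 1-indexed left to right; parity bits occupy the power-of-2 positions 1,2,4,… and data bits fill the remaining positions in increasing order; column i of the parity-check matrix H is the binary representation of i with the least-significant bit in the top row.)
Codeword c = d · G (mod 2), d = 11111010111011011111011000:
  c[0] = d·G[:,0] = (11111010111011011111011000)·(11011010101101010101010101) mod 2 = 1+1+0+1+1+0+1+0+1+0+1+0+0+1+0+1+0+1+0+1+0+1+0+0+0+0 mod 2 = 0
  c[1] = d·G[:,1] = (11111010111011011111011000)·(10110110011011001100110011) mod 2 = 1+0+1+1+0+0+1+0+0+1+1+0+1+1+0+0+1+1+0+0+0+1+0+0+0+0 mod 2 = 1
  c[2] = d·G[:,2] = (11111010111011011111011000)·(10000000000000000000000000) mod 2 = 1+0+0+0+0+0+0+0+0+0+0+0+0+0+0+0+0+0+0+0+0+0+0+0+0+0 mod 2 = 1
  c[3] = d·G[:,3] = (11111010111011011111011000)·(01110001111000111100001111) mod 2 = 0+1+1+1+0+0+0+0+1+1+1+0+0+0+0+1+1+1+0+0+0+0+1+0+0+0 mod 2 = 0
  c[4] = d·G[:,4] = (11111010111011011111011000)·(01000000000000000000000000) mod 2 = 0+1+0+0+0+0+0+0+0+0+0+0+0+0+0+0+0+0+0+0+0+0+0+0+0+0 mod 2 = 1
  c[5] = d·G[:,5] = (11111010111011011111011000)·(00100000000000000000000000) mod 2 = 0+0+1+0+0+0+0+0+0+0+0+0+0+0+0+0+0+0+0+0+0+0+0+0+0+0 mod 2 = 1
  c[6] = d·G[:,6] = (11111010111011011111011000)·(00010000000000000000000000) mod 2 = 0+0+0+1+0+0+0+0+0+0+0+0+0+0+0+0+0+0+0+0+0+0+0+0+0+0 mod 2 = 1
  c[7] = d·G[:,7] = (11111010111011011111011000)·(00001111111000000011111111) mod 2 = 0+0+0+0+1+0+1+0+1+1+1+0+0+0+0+0+0+0+1+1+0+1+1+0+0+0 mod 2 = 1
  c[8] = d·G[:,8] = (11111010111011011111011000)·(00001000000000000000000000) mod 2 = 0+0+0+0+1+0+0+0+0+0+0+0+0+0+0+0+0+0+0+0+0+0+0+0+0+0 mod 2 = 1
  c[9] = d·G[:,9] = (11111010111011011111011000)·(00000100000000000000000000) mod 2 = 0+0+0+0+0+0+0+0+0+0+0+0+0+0+0+0+0+0+0+0+0+0+0+0+0+0 mod 2 = 0
  c[10] = d·G[:,10] = (11111010111011011111011000)·(00000010000000000000000000) mod 2 = 0+0+0+0+0+0+1+0+0+0+0+0+0+0+0+0+0+0+0+0+0+0+0+0+0+0 mod 2 = 1
  c[11] = d·G[:,11] = (11111010111011011111011000)·(00000001000000000000000000) mod 2 = 0+0+0+0+0+0+0+0+0+0+0+0+0+0+0+0+0+0+0+0+0+0+0+0+0+0 mod 2 = 0
  c[12] = d·G[:,12] = (11111010111011011111011000)·(00000000100000000000000000) mod 2 = 0+0+0+0+0+0+0+0+1+0+0+0+0+0+0+0+0+0+0+0+0+0+0+0+0+0 mod 2 = 1
  c[13] = d·G[:,13] = (11111010111011011111011000)·(00000000010000000000000000) mod 2 = 0+0+0+0+0+0+0+0+0+1+0+0+0+0+0+0+0+0+0+0+0+0+0+0+0+0 mod 2 = 1
  c[14] = d·G[:,14] = (11111010111011011111011000)·(00000000001000000000000000) mod 2 = 0+0+0+0+0+0+0+0+0+0+1+0+0+0+0+0+0+0+0+0+0+0+0+0+0+0 mod 2 = 1
  c[15] = d·G[:,15] = (11111010111011011111011000)·(00000000000111111111111111) mod 2 = 0+0+0+0+0+0+0+0+0+0+0+0+1+1+0+1+1+1+1+1+0+1+1+0+0+0 mod 2 = 1
  c[16] = d·G[:,16] = (11111010111011011111011000)·(00000000000100000000000000) mod 2 = 0+0+0+0+0+0+0+0+0+0+0+0+0+0+0+0+0+0+0+0+0+0+0+0+0+0 mod 2 = 0
  c[17] = d·G[:,17] = (11111010111011011111011000)·(00000000000010000000000000) mod 2 = 0+0+0+0+0+0+0+0+0+0+0+0+1+0+0+0+0+0+0+0+0+0+0+0+0+0 mod 2 = 1
  c[18] = d·G[:,18] = (11111010111011011111011000)·(00000000000001000000000000) mod 2 = 0+0+0+0+0+0+0+0+0+0+0+0+0+1+0+0+0+0+0+0+0+0+0+0+0+0 mod 2 = 1
  c[19] = d·G[:,19] = (11111010111011011111011000)·(00000000000000100000000000) mod 2 = 0+0+0+0+0+0+0+0+0+0+0+0+0+0+0+0+0+0+0+0+0+0+0+0+0+0 mod 2 = 0
  c[20] = d·G[:,20] = (11111010111011011111011000)·(00000000000000010000000000) mod 2 = 0+0+0+0+0+0+0+0+0+0+0+0+0+0+0+1+0+0+0+0+0+0+0+0+0+0 mod 2 = 1
  c[21] = d·G[:,21] = (11111010111011011111011000)·(00000000000000001000000000) mod 2 = 0+0+0+0+0+0+0+0+0+0+0+0+0+0+0+0+1+0+0+0+0+0+0+0+0+0 mod 2 = 1
  c[22] = d·G[:,22] = (11111010111011011111011000)·(00000000000000000100000000) mod 2 = 0+0+0+0+0+0+0+0+0+0+0+0+0+0+0+0+0+1+0+0+0+0+0+0+0+0 mod 2 = 1
  c[23] = d·G[:,23] = (11111010111011011111011000)·(00000000000000000010000000) mod 2 = 0+0+0+0+0+0+0+0+0+0+0+0+0+0+0+0+0+0+1+0+0+0+0+0+0+0 mod 2 = 1
  c[24] = d·G[:,24] = (11111010111011011111011000)·(00000000000000000001000000) mod 2 = 0+0+0+0+0+0+0+0+0+0+0+0+0+0+0+0+0+0+0+1+0+0+0+0+0+0 mod 2 = 1
  c[25] = d·G[:,25] = (11111010111011011111011000)·(00000000000000000000100000) mod 2 = 0+0+0+0+0+0+0+0+0+0+0+0+0+0+0+0+0+0+0+0+0+0+0+0+0+0 mod 2 = 0
  c[26] = d·G[:,26] = (11111010111011011111011000)·(00000000000000000000010000) mod 2 = 0+0+0+0+0+0+0+0+0+0+0+0+0+0+0+0+0+0+0+0+0+1+0+0+0+0 mod 2 = 1
  c[27] = d·G[:,27] = (11111010111011011111011000)·(00000000000000000000001000) mod 2 = 0+0+0+0+0+0+0+0+0+0+0+0+0+0+0+0+0+0+0+0+0+0+1+0+0+0 mod 2 = 1
  c[28] = d·G[:,28] = (11111010111011011111011000)·(00000000000000000000000100) mod 2 = 0+0+0+0+0+0+0+0+0+0+0+0+0+0+0+0+0+0+0+0+0+0+0+0+0+0 mod 2 = 0
  c[29] = d·G[:,29] = (11111010111011011111011000)·(00000000000000000000000010) mod 2 = 0+0+0+0+0+0+0+0+0+0+0+0+0+0+0+0+0+0+0+0+0+0+0+0+0+0 mod 2 = 0
  c[30] = d·G[:,30] = (11111010111011011111011000)·(00000000000000000000000001) mod 2 = 0+0+0+0+0+0+0+0+0+0+0+0+0+0+0+0+0+0+0+0+0+0+0+0+0+0 mod 2 = 0
Codeword = 0110111110101111011011111011000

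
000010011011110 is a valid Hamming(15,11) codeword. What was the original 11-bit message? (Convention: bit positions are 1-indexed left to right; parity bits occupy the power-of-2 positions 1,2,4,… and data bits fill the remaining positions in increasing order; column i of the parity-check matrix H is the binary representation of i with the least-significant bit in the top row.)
Parity bits occupy power-of-2 positions; data bits are at positions {3,5,6,7,9,10,11,12,13,14,15} (1-indexed).
Extract: c[3]=0 c[5]=1 c[6]=0 c[7]=0 c[9]=1 c[10]=0 c[11]=1 c[12]=1 c[13]=1 c[14]=1 c[15]=0
Data = 01001011110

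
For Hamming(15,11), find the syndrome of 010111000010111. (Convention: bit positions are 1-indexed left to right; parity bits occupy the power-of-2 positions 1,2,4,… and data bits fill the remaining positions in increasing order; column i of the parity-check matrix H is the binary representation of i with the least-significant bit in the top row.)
Syndrome s = H · r^T (mod 2), r = 010111000010111:
  s[0] = (101010101010101)·(010111000010111) mod 2 = 0+0+0+0+1+0+0+0+0+0+1+0+1+0+1 mod 2 = 0
  s[1] = (011001100110011)·(010111000010111) mod 2 = 0+1+0+0+0+1+0+0+0+0+1+0+0+1+1 mod 2 = 1
  s[2] = (000111100001111)·(010111000010111) mod 2 = 0+0+0+1+1+1+0+0+0+0+0+0+1+1+1 mod 2 = 0
  s[3] = (000000011111111)·(010111000010111) mod 2 = 0+0+0+0+0+0+0+0+0+0+1+0+1+1+1 mod 2 = 0
Syndrome = 0100
Non-zero syndrome: error at position 2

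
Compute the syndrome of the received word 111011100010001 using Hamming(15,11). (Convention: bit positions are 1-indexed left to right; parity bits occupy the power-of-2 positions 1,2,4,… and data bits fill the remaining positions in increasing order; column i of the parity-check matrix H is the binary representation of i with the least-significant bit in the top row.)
Syndrome s = H · r^T (mod 2), r = 111011100010001:
  s[0] = (101010101010101)·(111011100010001) mod 2 = 1+0+1+0+1+0+1+0+0+0+1+0+0+0+1 mod 2 = 0
  s[1] = (011001100110011)·(111011100010001) mod 2 = 0+1+1+0+0+1+1+0+0+0+1+0+0+0+1 mod 2 = 0
  s[2] = (000111100001111)·(111011100010001) mod 2 = 0+0+0+0+1+1+1+0+0+0+0+0+0+0+1 mod 2 = 0
  s[3] = (000000011111111)·(111011100010001) mod 2 = 0+0+0+0+0+0+0+0+0+0+1+0+0+0+1 mod 2 = 0
Syndrome = 0000
s = 0: no error detected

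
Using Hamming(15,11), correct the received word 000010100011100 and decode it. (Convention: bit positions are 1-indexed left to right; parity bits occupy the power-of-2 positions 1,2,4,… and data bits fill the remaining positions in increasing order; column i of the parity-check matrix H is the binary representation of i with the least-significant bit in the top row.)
Syndrome s = H · r^T (mod 2), r = 000010100011100:
  s[0] = (101010101010101)·(000010100011100) mod 2 = 0+0+0+0+1+0+1+0+0+0+1+0+1+0+0 mod 2 = 0
  s[1] = (011001100110011)·(000010100011100) mod 2 = 0+0+0+0+0+0+1+0+0+0+1+0+0+0+0 mod 2 = 0
  s[2] = (000111100001111)·(000010100011100) mod 2 = 0+0+0+0+1+0+1+0+0+0+0+1+1+0+0 mod 2 = 0
  s[3] = (000000011111111)·(000010100011100) mod 2 = 0+0+0+0+0+0+0+0+0+0+1+1+1+0+0 mod 2 = 1
Syndrome = 0001
Column 8 of H equals this syndrome → error at bit 8 (1-indexed).
Flip bit 8: 000010100011100 → 000010110011100
Extract data bits at positions {3,5,6,7,9,10,11,12,13,14,15}: 01010011100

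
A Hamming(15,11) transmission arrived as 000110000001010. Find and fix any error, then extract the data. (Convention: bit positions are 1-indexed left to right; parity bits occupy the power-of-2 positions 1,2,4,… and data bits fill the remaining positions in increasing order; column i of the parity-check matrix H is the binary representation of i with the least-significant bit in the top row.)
Syndrome s = H · r^T (mod 2), r = 000110000001010:
  s[0] = (101010101010101)·(000110000001010) mod 2 = 0+0+0+0+1+0+0+0+0+0+0+0+0+0+0 mod 2 = 1
  s[1] = (011001100110011)·(000110000001010) mod 2 = 0+0+0+0+0+0+0+0+0+0+0+0+0+1+0 mod 2 = 1
  s[2] = (000111100001111)·(000110000001010) mod 2 = 0+0+0+1+1+0+0+0+0+0+0+1+0+1+0 mod 2 = 0
  s[3] = (000000011111111)·(000110000001010) mod 2 = 0+0+0+0+0+0+0+0+0+0+0+1+0+1+0 mod 2 = 0
Syndrome = 1100
Column 3 of H equals this syndrome → error at bit 3 (1-indexed).
Flip bit 3: 000110000001010 → 001110000001010
Extract data bits at positions {3,5,6,7,9,10,11,12,13,14,15}: 11000001010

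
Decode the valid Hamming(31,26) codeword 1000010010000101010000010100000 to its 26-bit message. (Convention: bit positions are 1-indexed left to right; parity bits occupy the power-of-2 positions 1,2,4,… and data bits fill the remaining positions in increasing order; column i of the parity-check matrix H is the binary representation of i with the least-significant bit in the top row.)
Parity bits occupy power-of-2 positions; data bits are at positions {3,5,6,7,9,10,11,12,13,14,15,17,18,19,20,21,22,23,24,25,26,27,28,29,30,31} (1-indexed).
Extract: c[3]=0 c[5]=0 c[6]=1 c[7]=0 c[9]=1 c[10]=0 c[11]=0 c[12]=0 c[13]=0 c[14]=1 c[15]=0 c[17]=0 c[18]=1 c[19]=0 c[20]=0 c[21]=0 c[22]=0 c[23]=0 c[24]=1 c[25]=0 c[26]=1 c[27]=0 c[28]=0 c[29]=0 c[30]=0 c[31]=0
Data = 00101000010010000010100000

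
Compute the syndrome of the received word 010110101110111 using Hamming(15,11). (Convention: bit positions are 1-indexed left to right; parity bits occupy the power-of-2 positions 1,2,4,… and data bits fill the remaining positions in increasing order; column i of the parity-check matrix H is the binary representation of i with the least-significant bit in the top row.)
Syndrome s = H · r^T (mod 2), r = 010110101110111:
  s[0] = (101010101010101)·(010110101110111) mod 2 = 0+0+0+0+1+0+1+0+1+0+1+0+1+0+1 mod 2 = 0
  s[1] = (011001100110011)·(010110101110111) mod 2 = 0+1+0+0+0+0+1+0+0+1+1+0+0+1+1 mod 2 = 0
  s[2] = (000111100001111)·(010110101110111) mod 2 = 0+0+0+1+1+0+1+0+0+0+0+0+1+1+1 mod 2 = 0
  s[3] = (000000011111111)·(010110101110111) mod 2 = 0+0+0+0+0+0+0+0+1+1+1+0+1+1+1 mod 2 = 0
Syndrome = 0000
s = 0: no error detected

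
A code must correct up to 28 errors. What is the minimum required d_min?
Correcting t errors requires d_min ≥ 2t + 1 = 2·28 + 1 = 57.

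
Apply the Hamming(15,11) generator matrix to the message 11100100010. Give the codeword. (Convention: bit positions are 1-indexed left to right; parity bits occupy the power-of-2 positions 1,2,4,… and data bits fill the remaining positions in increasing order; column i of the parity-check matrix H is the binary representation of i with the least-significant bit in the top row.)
Codeword c = d · G (mod 2), d = 11100100010:
  c[0] = d·G[:,0] = (11100100010)·(11011010101) mod 2 = 1+1+0+0+0+0+0+0+0+0+0 mod 2 = 0
  c[1] = d·G[:,1] = (11100100010)·(10110110011) mod 2 = 1+0+1+0+0+1+0+0+0+1+0 mod 2 = 0
  c[2] = d·G[:,2] = (11100100010)·(10000000000) mod 2 = 1+0+0+0+0+0+0+0+0+0+0 mod 2 = 1
  c[3] = d·G[:,3] = (11100100010)·(01110001111) mod 2 = 0+1+1+0+0+0+0+0+0+1+0 mod 2 = 1
  c[4] = d·G[:,4] = (11100100010)·(01000000000) mod 2 = 0+1+0+0+0+0+0+0+0+0+0 mod 2 = 1
  c[5] = d·G[:,5] = (11100100010)·(00100000000) mod 2 = 0+0+1+0+0+0+0+0+0+0+0 mod 2 = 1
  c[6] = d·G[:,6] = (11100100010)·(00010000000) mod 2 = 0+0+0+0+0+0+0+0+0+0+0 mod 2 = 0
  c[7] = d·G[:,7] = (11100100010)·(00001111111) mod 2 = 0+0+0+0+0+1+0+0+0+1+0 mod 2 = 0
  c[8] = d·G[:,8] = (11100100010)·(00001000000) mod 2 = 0+0+0+0+0+0+0+0+0+0+0 mod 2 = 0
  c[9] = d·G[:,9] = (11100100010)·(00000100000) mod 2 = 0+0+0+0+0+1+0+0+0+0+0 mod 2 = 1
  c[10] = d·G[:,10] = (11100100010)·(00000010000) mod 2 = 0+0+0+0+0+0+0+0+0+0+0 mod 2 = 0
  c[11] = d·G[:,11] = (11100100010)·(00000001000) mod 2 = 0+0+0+0+0+0+0+0+0+0+0 mod 2 = 0
  c[12] = d·G[:,12] = (11100100010)·(00000000100) mod 2 = 0+0+0+0+0+0+0+0+0+0+0 mod 2 = 0
  c[13] = d·G[:,13] = (11100100010)·(00000000010) mod 2 = 0+0+0+0+0+0+0+0+0+1+0 mod 2 = 1
  c[14] = d·G[:,14] = (11100100010)·(00000000001) mod 2 = 0+0+0+0+0+0+0+0+0+0+0 mod 2 = 0
Codeword = 001111000100010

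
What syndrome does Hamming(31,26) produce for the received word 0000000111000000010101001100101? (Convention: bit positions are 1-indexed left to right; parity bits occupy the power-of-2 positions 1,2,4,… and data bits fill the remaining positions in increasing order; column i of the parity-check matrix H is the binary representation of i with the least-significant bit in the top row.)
Syndrome s = H · r^T (mod 2), r = 0000000111000000010101001100101:
  s[0] = (1010101010101010101010101010101)·(0000000111000000010101001100101) mod 2 = 0+0+0+0+0+0+0+0+1+0+0+0+0+0+0+0+0+0+0+0+0+0+0+0+1+0+0+0+1+0+1 mod 2 = 0
  s[1] = (0110011001100110011001100110011)·(0000000111000000010101001100101) mod 2 = 0+0+0+0+0+0+0+0+0+1+0+0+0+0+0+0+0+1+0+0+0+1+0+0+0+1+0+0+0+0+1 mod 2 = 1
  s[2] = (0001111000011110000111100001111)·(0000000111000000010101001100101) mod 2 = 0+0+0+0+0+0+0+0+0+0+0+0+0+0+0+0+0+0+0+1+0+1+0+0+0+0+0+0+1+0+1 mod 2 = 0
  s[3] = (0000000111111110000000011111111)·(0000000111000000010101001100101) mod 2 = 0+0+0+0+0+0+0+1+1+1+0+0+0+0+0+0+0+0+0+0+0+0+0+0+1+1+0+0+1+0+1 mod 2 = 1
  s[4] = (0000000000000001111111111111111)·(0000000111000000010101001100101) mod 2 = 0+0+0+0+0+0+0+0+0+0+0+0+0+0+0+0+0+1+0+1+0+1+0+0+1+1+0+0+1+0+1 mod 2 = 1
Syndrome = 01011
Non-zero syndrome: error at position 26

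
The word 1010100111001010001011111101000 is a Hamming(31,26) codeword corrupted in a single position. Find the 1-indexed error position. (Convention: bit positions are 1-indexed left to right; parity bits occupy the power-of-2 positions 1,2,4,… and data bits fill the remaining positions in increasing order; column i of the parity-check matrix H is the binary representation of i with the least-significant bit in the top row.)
Syndrome s = H · r^T (mod 2), r = 1010100111001010001011111101000:
  s[0] = (1010101010101010101010101010101)·(1010100111001010001011111101000) mod 2 = 1+0+1+0+1+0+0+0+1+0+0+0+1+0+1+0+0+0+1+0+1+0+1+0+1+0+0+0+0+0+0 mod 2 = 0
  s[1] = (0110011001100110011001100110011)·(1010100111001010001011111101000) mod 2 = 0+0+1+0+0+0+0+0+0+1+0+0+0+0+1+0+0+0+1+0+0+1+1+0+0+1+0+0+0+0+0 mod 2 = 1
  s[2] = (0001111000011110000111100001111)·(1010100111001010001011111101000) mod 2 = 0+0+0+0+1+0+0+0+0+0+0+0+1+0+1+0+0+0+0+0+1+1+1+0+0+0+0+1+0+0+0 mod 2 = 1
  s[3] = (0000000111111110000000011111111)·(1010100111001010001011111101000) mod 2 = 0+0+0+0+0+0+0+1+1+1+0+0+1+0+1+0+0+0+0+0+0+0+0+1+1+1+0+1+0+0+0 mod 2 = 1
  s[4] = (0000000000000001111111111111111)·(1010100111001010001011111101000) mod 2 = 0+0+0+0+0+0+0+0+0+0+0+0+0+0+0+0+0+0+1+0+1+1+1+1+1+1+0+1+0+0+0 mod 2 = 0
Syndrome = 01110
Column i of H is the binary representation of i, so the syndrome is the binary index of the flipped bit.
Read s = 01110 with s[0] as LSB: 0·2^0 + 1·2^1 + 1·2^2 + 1·2^3 + 0·2^4 = 14.
Error is at bit position 14.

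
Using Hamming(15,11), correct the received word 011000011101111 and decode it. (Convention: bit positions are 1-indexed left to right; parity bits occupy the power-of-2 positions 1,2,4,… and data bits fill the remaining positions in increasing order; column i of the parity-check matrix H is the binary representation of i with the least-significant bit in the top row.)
Syndrome s = H · r^T (mod 2), r = 011000011101111:
  s[0] = (101010101010101)·(011000011101111) mod 2 = 0+0+1+0+0+0+0+0+1+0+0+0+1+0+1 mod 2 = 0
  s[1] = (011001100110011)·(011000011101111) mod 2 = 0+1+1+0+0+0+0+0+0+1+0+0+0+1+1 mod 2 = 1
  s[2] = (000111100001111)·(011000011101111) mod 2 = 0+0+0+0+0+0+0+0+0+0+0+1+1+1+1 mod 2 = 0
  s[3] = (000000011111111)·(011000011101111) mod 2 = 0+0+0+0+0+0+0+1+1+1+0+1+1+1+1 mod 2 = 1
Syndrome = 0101
Column 10 of H equals this syndrome → error at bit 10 (1-indexed).
Flip bit 10: 011000011101111 → 011000011001111
Extract data bits at positions {3,5,6,7,9,10,11,12,13,14,15}: 10001001111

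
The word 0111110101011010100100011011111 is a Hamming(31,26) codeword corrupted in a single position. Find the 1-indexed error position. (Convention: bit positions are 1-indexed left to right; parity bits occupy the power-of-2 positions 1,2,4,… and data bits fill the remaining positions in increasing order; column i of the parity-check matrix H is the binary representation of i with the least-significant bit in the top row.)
Syndrome s = H · r^T (mod 2), r = 0111110101011010100100011011111:
  s[0] = (1010101010101010101010101010101)·(0111110101011010100100011011111) mod 2 = 0+0+1+0+1+0+0+0+0+0+0+0+1+0+1+0+1+0+0+0+0+0+0+0+1+0+1+0+1+0+1 mod 2 = 1
  s[1] = (0110011001100110011001100110011)·(0111110101011010100100011011111) mod 2 = 0+1+1+0+0+1+0+0+0+1+0+0+0+0+1+0+0+0+0+0+0+0+0+0+0+0+1+0+0+1+1 mod 2 = 0
  s[2] = (0001111000011110000111100001111)·(0111110101011010100100011011111) mod 2 = 0+0+0+1+1+1+0+0+0+0+0+1+1+0+1+0+0+0+0+1+0+0+0+0+0+0+0+1+1+1+1 mod 2 = 1
  s[3] = (0000000111111110000000011111111)·(0111110101011010100100011011111) mod 2 = 0+0+0+0+0+0+0+1+0+1+0+1+1+0+1+0+0+0+0+0+0+0+0+1+1+0+1+1+1+1+1 mod 2 = 0
  s[4] = (0000000000000001111111111111111)·(0111110101011010100100011011111) mod 2 = 0+0+0+0+0+0+0+0+0+0+0+0+0+0+0+0+1+0+0+1+0+0+0+1+1+0+1+1+1+1+1 mod 2 = 1
Syndrome = 10101
Column i of H is the binary representation of i, so the syndrome is the binary index of the flipped bit.
Read s = 10101 with s[0] as LSB: 1·2^0 + 0·2^1 + 1·2^2 + 0·2^3 + 1·2^4 = 21.
Error is at bit position 21.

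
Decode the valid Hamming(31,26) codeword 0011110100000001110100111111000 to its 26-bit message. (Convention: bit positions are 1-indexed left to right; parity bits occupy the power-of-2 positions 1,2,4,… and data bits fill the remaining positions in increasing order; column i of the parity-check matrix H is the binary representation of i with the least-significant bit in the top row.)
Parity bits occupy power-of-2 positions; data bits are at positions {3,5,6,7,9,10,11,12,13,14,15,17,18,19,20,21,22,23,24,25,26,27,28,29,30,31} (1-indexed).
Extract: c[3]=1 c[5]=1 c[6]=1 c[7]=0 c[9]=0 c[10]=0 c[11]=0 c[12]=0 c[13]=0 c[14]=0 c[15]=0 c[17]=1 c[18]=1 c[19]=0 c[20]=1 c[21]=0 c[22]=0 c[23]=1 c[24]=1 c[25]=1 c[26]=1 c[27]=1 c[28]=1 c[29]=0 c[30]=0 c[31]=0
Data = 11100000000110100111111000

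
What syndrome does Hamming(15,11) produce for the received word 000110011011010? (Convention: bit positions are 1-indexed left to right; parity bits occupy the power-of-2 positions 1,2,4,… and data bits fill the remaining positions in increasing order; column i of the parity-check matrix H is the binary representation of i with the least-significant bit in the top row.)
Syndrome s = H · r^T (mod 2), r = 000110011011010:
  s[0] = (101010101010101)·(000110011011010) mod 2 = 0+0+0+0+1+0+0+0+1+0+1+0+0+0+0 mod 2 = 1
  s[1] = (011001100110011)·(000110011011010) mod 2 = 0+0+0+0+0+0+0+0+0+0+1+0+0+1+0 mod 2 = 0
  s[2] = (000111100001111)·(000110011011010) mod 2 = 0+0+0+1+1+0+0+0+0+0+0+1+0+1+0 mod 2 = 0
  s[3] = (000000011111111)·(000110011011010) mod 2 = 0+0+0+0+0+0+0+1+1+0+1+1+0+1+0 mod 2 = 1
Syndrome = 1001
Non-zero syndrome: error at position 9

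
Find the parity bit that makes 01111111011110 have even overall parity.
Sum of data bits: 0+1+1+1+1+1+1+1+0+1+1+1+1+0 = 11.
11 mod 2 = 1, so parity bit = 1.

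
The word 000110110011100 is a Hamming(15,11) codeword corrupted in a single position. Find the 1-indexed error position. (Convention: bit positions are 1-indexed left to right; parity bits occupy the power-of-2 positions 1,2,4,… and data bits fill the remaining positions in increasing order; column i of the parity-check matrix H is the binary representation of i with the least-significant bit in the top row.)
Syndrome s = H · r^T (mod 2), r = 000110110011100:
  s[0] = (101010101010101)·(000110110011100) mod 2 = 0+0+0+0+1+0+1+0+0+0+1+0+1+0+0 mod 2 = 0
  s[1] = (011001100110011)·(000110110011100) mod 2 = 0+0+0+0+0+0+1+0+0+0+1+0+0+0+0 mod 2 = 0
  s[2] = (000111100001111)·(000110110011100) mod 2 = 0+0+0+1+1+0+1+0+0+0+0+1+1+0+0 mod 2 = 1
  s[3] = (000000011111111)·(000110110011100) mod 2 = 0+0+0+0+0+0+0+1+0+0+1+1+1+0+0 mod 2 = 0
Syndrome = 0010
Column i of H is the binary representation of i, so the syndrome is the binary index of the flipped bit.
Read s = 0010 with s[0] as LSB: 0·2^0 + 0·2^1 + 1·2^2 + 0·2^3 = 4.
Error is at bit position 4.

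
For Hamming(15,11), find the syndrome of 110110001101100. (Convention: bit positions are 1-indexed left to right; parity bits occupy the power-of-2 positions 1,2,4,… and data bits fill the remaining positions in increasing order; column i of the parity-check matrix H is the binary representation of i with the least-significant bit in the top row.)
Syndrome s = H · r^T (mod 2), r = 110110001101100:
  s[0] = (101010101010101)·(110110001101100) mod 2 = 1+0+0+0+1+0+0+0+1+0+0+0+1+0+0 mod 2 = 0
  s[1] = (011001100110011)·(110110001101100) mod 2 = 0+1+0+0+0+0+0+0+0+1+0+0+0+0+0 mod 2 = 0
  s[2] = (000111100001111)·(110110001101100) mod 2 = 0+0+0+1+1+0+0+0+0+0+0+1+1+0+0 mod 2 = 0
  s[3] = (000000011111111)·(110110001101100) mod 2 = 0+0+0+0+0+0+0+0+1+1+0+1+1+0+0 mod 2 = 0
Syndrome = 0000
s = 0: no error detected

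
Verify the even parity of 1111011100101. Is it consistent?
Sum of all bits: 1+1+1+1+0+1+1+1+0+0+1+0+1 = 9; 9 mod 2 = 1. Result is 1 → parity error detected.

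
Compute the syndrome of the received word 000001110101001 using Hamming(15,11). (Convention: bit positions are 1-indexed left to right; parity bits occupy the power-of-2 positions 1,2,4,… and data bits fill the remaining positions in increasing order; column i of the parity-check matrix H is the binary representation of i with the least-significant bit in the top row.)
Syndrome s = H · r^T (mod 2), r = 000001110101001:
  s[0] = (101010101010101)·(000001110101001) mod 2 = 0+0+0+0+0+0+1+0+0+0+0+0+0+0+1 mod 2 = 0
  s[1] = (011001100110011)·(000001110101001) mod 2 = 0+0+0+0+0+1+1+0+0+1+0+0+0+0+1 mod 2 = 0
  s[2] = (000111100001111)·(000001110101001) mod 2 = 0+0+0+0+0+1+1+0+0+0+0+1+0+0+1 mod 2 = 0
  s[3] = (000000011111111)·(000001110101001) mod 2 = 0+0+0+0+0+0+0+1+0+1+0+1+0+0+1 mod 2 = 0
Syndrome = 0000
s = 0: no error detected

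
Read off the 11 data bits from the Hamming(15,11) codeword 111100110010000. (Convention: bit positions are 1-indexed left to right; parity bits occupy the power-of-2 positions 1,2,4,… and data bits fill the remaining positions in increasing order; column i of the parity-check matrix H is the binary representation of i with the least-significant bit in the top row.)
Parity bits occupy power-of-2 positions; data bits are at positions {3,5,6,7,9,10,11,12,13,14,15} (1-indexed).
Extract: c[3]=1 c[5]=0 c[6]=0 c[7]=1 c[9]=0 c[10]=0 c[11]=1 c[12]=0 c[13]=0 c[14]=0 c[15]=0
Data = 10010010000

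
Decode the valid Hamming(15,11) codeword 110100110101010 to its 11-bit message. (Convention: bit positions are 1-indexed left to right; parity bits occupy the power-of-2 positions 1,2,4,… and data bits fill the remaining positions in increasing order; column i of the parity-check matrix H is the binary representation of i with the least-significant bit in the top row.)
Parity bits occupy power-of-2 positions; data bits are at positions {3,5,6,7,9,10,11,12,13,14,15} (1-indexed).
Extract: c[3]=0 c[5]=0 c[6]=0 c[7]=1 c[9]=0 c[10]=1 c[11]=0 c[12]=1 c[13]=0 c[14]=1 c[15]=0
Data = 00010101010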